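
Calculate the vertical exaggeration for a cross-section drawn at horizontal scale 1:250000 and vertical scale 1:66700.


VE = horizontal_scale / vertical_scale = 250000 / 66700 ≈ 3.7

3.7x


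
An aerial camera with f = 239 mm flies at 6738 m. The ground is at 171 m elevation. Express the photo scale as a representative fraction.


scale = f / (H - h) = 239 mm / 6567 m = 239 / 6567000 = 1:27477

1:27477


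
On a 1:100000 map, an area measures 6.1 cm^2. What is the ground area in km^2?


ground_area = 6.1 * (100000/100)^2 = 6100000.0 m^2 = 6.1 km^2

6.1 km^2


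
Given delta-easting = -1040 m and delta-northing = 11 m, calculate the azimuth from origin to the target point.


az = atan2(-1040, 11) = -89.4 deg
adjusted to 0-360: 270.6 degrees

270.6 degrees


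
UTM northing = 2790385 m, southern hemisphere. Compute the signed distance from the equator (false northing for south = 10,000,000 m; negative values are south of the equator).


For southern: actual = 2790385 - 10000000 = -7209615 m

-7209615 m


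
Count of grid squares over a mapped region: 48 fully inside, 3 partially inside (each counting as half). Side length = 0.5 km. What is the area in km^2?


effective squares = 48 + 3 * 0.5 = 49.5
area = 49.5 * 0.25 = 12.375 km^2

12.375 km^2


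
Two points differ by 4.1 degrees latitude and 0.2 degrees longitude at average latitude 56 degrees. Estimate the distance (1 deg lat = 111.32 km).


dlat_km = 4.1 * 111.32 = 456.412
dlon_km = 0.2 * 111.32 * cos(56) ≈ 12.45
dist = sqrt(456.412^2 + 12.45^2) ≈ 456.6 km

456.6 km


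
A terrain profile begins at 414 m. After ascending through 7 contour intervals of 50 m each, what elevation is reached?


elevation = 414 + 7 * 50 = 764 m

764 m


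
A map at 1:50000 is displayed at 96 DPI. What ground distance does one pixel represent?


pixel_cm = 2.54 / 96 ≈ 0.026458 cm
ground = pixel_cm * 50000 / 100 = 2.54 * 50000 / (96 * 100) = 127000 / 9600 ≈ 13.23 m

13.23 m


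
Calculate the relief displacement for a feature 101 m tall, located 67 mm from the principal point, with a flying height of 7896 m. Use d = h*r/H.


d = h * r / H = 101 * 67 / 7896 = 0.86 mm

0.86 mm


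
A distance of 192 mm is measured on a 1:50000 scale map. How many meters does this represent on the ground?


ground = 192 mm * 50000 / 1000 = 9600.0 m

9600.0 m


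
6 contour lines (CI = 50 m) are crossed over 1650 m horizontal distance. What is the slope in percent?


elevation change = 6 * 50 = 300 m
slope = 300 / 1650 * 100 = 18.2%

18.2%


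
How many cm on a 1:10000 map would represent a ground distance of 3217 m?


map_cm = 3217 * 100 / 10000 = 32.17 cm

32.17 cm


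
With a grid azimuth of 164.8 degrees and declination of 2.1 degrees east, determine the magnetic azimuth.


magnetic azimuth = grid azimuth - declination (east +ve)
mag_az = 164.8 - 2.1 = 162.7 degrees

162.7 degrees


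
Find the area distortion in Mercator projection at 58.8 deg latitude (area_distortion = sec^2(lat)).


area_distortion = 1/cos^2(58.8) = 3.726

3.726


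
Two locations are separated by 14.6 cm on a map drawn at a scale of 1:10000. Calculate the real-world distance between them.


ground = 14.6 cm * 10000 / 100 = 1460.0 m = 1.46 km

1.46 km


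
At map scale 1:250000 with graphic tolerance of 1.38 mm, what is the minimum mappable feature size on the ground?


ground = 1.38 mm * 250000 / 1000 = 345.0 m

345.0 m


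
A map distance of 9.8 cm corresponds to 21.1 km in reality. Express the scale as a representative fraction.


ground = 21.1 km = 2110000 cm; RF denominator = ground / map = 2110000 / 9.8 ≈ 215306; RF = 1:215306

1:215306


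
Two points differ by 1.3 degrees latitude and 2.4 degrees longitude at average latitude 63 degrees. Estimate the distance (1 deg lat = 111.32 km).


dlat_km = 1.3 * 111.32 = 144.716
dlon_km = 2.4 * 111.32 * cos(63) ≈ 121.292
dist = sqrt(144.716^2 + 121.292^2) ≈ 188.8 km

188.8 km


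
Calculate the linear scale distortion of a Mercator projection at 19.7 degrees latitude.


SF = 1 / cos(19.7) = 1 / 0.941471 = 1.062

1.062


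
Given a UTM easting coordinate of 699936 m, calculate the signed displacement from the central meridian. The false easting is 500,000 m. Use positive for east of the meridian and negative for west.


displacement = 699936 - 500000 = 199936 m

199936 m


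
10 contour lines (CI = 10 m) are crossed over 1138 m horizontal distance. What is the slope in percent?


elevation change = 10 * 10 = 100 m
slope = 100 / 1138 * 100 = 8.8%

8.8%


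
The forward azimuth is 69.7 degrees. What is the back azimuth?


back azimuth = (69.7 + 180) mod 360 = 249.7 degrees

249.7 degrees


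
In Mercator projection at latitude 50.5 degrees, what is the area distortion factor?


area_distortion = 1/cos^2(50.5) = 2.472

2.472


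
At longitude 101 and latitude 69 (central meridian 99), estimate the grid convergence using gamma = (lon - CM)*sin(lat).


gamma = (101 - 99) * sin(69) = 2 * 0.93358 = 1.867 degrees

1.867 degrees


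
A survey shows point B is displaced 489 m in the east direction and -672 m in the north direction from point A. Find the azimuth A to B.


az = atan2(489, -672) = 144.0 deg
adjusted to 0-360: 144.0 degrees

144.0 degrees


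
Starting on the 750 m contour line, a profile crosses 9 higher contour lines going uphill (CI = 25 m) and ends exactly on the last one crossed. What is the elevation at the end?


elevation = 750 + 9 * 25 = 975 m

975 m


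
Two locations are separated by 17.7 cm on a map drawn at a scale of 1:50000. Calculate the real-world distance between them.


ground = 17.7 cm * 50000 / 100 = 8850.0 m = 8.85 km

8.85 km


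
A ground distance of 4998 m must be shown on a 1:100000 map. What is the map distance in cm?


map_cm = 4998 * 100 / 100000 = 4.998 cm ≈ 5.0 cm

5.0 cm


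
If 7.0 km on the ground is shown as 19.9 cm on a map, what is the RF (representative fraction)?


ground = 7.0 km = 700000 cm; RF denominator = ground / map = 700000 / 19.9 ≈ 35176; RF = 1:35176

1:35176


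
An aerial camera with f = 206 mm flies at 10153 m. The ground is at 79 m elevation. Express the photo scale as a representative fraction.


scale = f / (H - h) = 206 mm / 10074 m = 206 / 10074000 = 1:48903

1:48903


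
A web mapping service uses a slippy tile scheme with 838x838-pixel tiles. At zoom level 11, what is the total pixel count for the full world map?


tiles per axis = 2^11 = 2048
total tiles = 2048^2 = 4194304
pixels per axis = 2048 * 838 = 1716224
total pixels = 1716224^2 = 2945424818176

2945424818176 pixels


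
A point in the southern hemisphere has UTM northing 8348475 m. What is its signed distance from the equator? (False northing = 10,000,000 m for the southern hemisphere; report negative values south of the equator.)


For southern: actual = 8348475 - 10000000 = -1651525 m

-1651525 m


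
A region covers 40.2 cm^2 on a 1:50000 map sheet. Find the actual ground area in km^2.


ground_area = 40.2 * (50000/100)^2 = 10050000.0 m^2 = 10.05 km^2

10.05 km^2


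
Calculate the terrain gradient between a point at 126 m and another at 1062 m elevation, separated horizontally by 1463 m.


gradient = (1062 - 126) / 1463 = 936 / 1463 = 0.6398

0.6398


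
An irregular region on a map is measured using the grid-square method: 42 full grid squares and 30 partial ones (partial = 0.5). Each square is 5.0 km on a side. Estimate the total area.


effective squares = 42 + 30 * 0.5 = 57.0
area = 57.0 * 25.0 = 1425.0 km^2

1425.0 km^2


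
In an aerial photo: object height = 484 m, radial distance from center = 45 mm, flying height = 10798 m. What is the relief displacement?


d = h * r / H = 484 * 45 / 10798 = 2.02 mm

2.02 mm


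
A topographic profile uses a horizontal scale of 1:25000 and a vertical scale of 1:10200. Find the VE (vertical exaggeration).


VE = horizontal_scale / vertical_scale = 25000 / 10200 ≈ 2.5

2.5x


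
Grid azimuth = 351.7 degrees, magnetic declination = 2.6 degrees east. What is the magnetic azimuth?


magnetic azimuth = grid azimuth - declination (east +ve)
mag_az = 351.7 - 2.6 = 349.1 degrees

349.1 degrees


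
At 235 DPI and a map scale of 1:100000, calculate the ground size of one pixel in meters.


pixel_cm = 2.54 / 235 ≈ 0.010809 cm
ground = pixel_cm * 100000 / 100 = 2.54 * 100000 / (235 * 100) = 254000 / 23500 ≈ 10.81 m

10.81 m


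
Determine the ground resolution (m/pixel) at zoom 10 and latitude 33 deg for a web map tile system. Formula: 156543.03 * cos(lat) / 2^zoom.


res = 156543.03 * cos(33) / 2^10 = 156543.03 * 0.83867057 / 1024 = 128.21 m/pixel

128.21 m/pixel


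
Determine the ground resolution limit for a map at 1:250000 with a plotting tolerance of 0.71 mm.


ground = 0.71 mm * 250000 / 1000 = 177.5 m

177.5 m


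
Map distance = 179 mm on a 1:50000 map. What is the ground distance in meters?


ground = 179 mm * 50000 / 1000 = 8950.0 m

8950.0 m


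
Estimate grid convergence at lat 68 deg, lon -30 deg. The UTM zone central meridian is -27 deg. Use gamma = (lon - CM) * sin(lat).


gamma = (-30 - -27) * sin(68) = -3 * 0.927184 = -2.782 degrees

-2.782 degrees


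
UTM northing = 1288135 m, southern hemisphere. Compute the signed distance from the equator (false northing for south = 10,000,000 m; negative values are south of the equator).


For southern: actual = 1288135 - 10000000 = -8711865 m

-8711865 m


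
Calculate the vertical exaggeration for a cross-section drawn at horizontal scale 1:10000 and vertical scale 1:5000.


VE = horizontal_scale / vertical_scale = 10000 / 5000 = 2.0

2.0x


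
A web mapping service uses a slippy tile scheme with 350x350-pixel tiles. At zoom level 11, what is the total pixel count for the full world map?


tiles per axis = 2^11 = 2048
total tiles = 2048^2 = 4194304
pixels per axis = 2048 * 350 = 716800
total pixels = 716800^2 = 513802240000

513802240000 pixels


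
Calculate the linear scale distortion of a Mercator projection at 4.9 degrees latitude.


SF = 1 / cos(4.9) = 1 / 0.996345 = 1.004

1.004


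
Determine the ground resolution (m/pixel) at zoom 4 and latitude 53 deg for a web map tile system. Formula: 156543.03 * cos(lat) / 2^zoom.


res = 156543.03 * cos(53) / 2^4 = 156543.03 * 0.60181502 / 16 = 5888.12 m/pixel

5888.12 m/pixel


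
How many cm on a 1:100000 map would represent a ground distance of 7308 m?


map_cm = 7308 * 100 / 100000 = 7.308 cm ≈ 7.31 cm

7.31 cm


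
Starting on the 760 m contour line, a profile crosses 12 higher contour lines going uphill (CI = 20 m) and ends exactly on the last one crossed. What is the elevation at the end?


elevation = 760 + 12 * 20 = 1000 m

1000 m


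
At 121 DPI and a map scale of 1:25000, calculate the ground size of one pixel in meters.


pixel_cm = 2.54 / 121 ≈ 0.020992 cm
ground = pixel_cm * 25000 / 100 = 2.54 * 25000 / (121 * 100) = 63500 / 12100 ≈ 5.25 m

5.25 m


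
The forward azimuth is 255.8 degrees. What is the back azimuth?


back azimuth = (255.8 + 180) mod 360 = 75.8 degrees

75.8 degrees


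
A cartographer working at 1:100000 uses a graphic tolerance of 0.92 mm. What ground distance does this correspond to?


ground = 0.92 mm * 100000 / 1000 = 92.0 m

92.0 m


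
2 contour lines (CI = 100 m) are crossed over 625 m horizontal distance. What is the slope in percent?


elevation change = 2 * 100 = 200 m
slope = 200 / 625 * 100 = 32.0%

32.0%


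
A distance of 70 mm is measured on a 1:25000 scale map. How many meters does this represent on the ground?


ground = 70 mm * 25000 / 1000 = 1750.0 m

1750.0 m


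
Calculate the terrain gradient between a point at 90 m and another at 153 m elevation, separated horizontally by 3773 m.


gradient = (153 - 90) / 3773 = 63 / 3773 = 0.0167

0.0167


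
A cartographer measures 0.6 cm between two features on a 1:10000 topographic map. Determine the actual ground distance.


ground = 0.6 cm * 10000 / 100 = 60.0 m

60.0 m


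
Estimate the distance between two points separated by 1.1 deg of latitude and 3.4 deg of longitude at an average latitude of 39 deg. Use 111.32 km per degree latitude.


dlat_km = 1.1 * 111.32 = 122.452
dlon_km = 3.4 * 111.32 * cos(39) ≈ 294.14
dist = sqrt(122.452^2 + 294.14^2) ≈ 318.6 km

318.6 km


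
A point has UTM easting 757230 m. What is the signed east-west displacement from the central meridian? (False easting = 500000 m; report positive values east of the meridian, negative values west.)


displacement = 757230 - 500000 = 257230 m

257230 m


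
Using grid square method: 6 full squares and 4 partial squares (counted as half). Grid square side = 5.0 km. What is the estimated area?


effective squares = 6 + 4 * 0.5 = 8.0
area = 8.0 * 25.0 = 200.0 km^2

200.0 km^2


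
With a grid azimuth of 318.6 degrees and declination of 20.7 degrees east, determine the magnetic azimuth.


magnetic azimuth = grid azimuth - declination (east +ve)
mag_az = 318.6 - 20.7 = 297.9 degrees

297.9 degrees


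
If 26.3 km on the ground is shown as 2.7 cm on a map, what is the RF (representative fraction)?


ground = 26.3 km = 2630000 cm; RF denominator = ground / map = 2630000 / 2.7 ≈ 974074; RF = 1:974074

1:974074


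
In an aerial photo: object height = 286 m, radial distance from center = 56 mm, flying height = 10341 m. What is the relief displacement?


d = h * r / H = 286 * 56 / 10341 = 1.55 mm

1.55 mm


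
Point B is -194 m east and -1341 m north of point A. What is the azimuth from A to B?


az = atan2(-194, -1341) = -171.8 deg
adjusted to 0-360: 188.2 degrees

188.2 degrees


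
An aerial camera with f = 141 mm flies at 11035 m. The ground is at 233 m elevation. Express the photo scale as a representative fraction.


scale = f / (H - h) = 141 mm / 10802 m = 141 / 10802000 = 1:76610

1:76610


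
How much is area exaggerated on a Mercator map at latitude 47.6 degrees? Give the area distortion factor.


area_distortion = 1/cos^2(47.6) = 2.199

2.199


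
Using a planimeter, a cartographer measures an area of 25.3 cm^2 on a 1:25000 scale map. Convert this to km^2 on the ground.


ground_area = 25.3 * (25000/100)^2 = 1581250.0 m^2 = 1.58125 km^2 ≈ 1.581 km^2

1.581 km^2


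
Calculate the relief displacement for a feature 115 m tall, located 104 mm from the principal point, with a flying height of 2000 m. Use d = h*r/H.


d = h * r / H = 115 * 104 / 2000 = 5.98 mm

5.98 mm


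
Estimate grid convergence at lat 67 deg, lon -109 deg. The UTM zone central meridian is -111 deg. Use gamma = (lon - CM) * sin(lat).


gamma = (-109 - -111) * sin(67) = 2 * 0.920505 = 1.841 degrees

1.841 degrees


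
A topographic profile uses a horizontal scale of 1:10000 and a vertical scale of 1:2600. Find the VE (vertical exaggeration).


VE = horizontal_scale / vertical_scale = 10000 / 2600 ≈ 3.8

3.8x


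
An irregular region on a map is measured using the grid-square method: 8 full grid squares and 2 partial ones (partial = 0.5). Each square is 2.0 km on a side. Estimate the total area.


effective squares = 8 + 2 * 0.5 = 9.0
area = 9.0 * 4.0 = 36.0 km^2

36.0 km^2


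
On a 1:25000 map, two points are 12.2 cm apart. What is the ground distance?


ground = 12.2 cm * 25000 / 100 = 3050.0 m = 3.05 km

3.05 km


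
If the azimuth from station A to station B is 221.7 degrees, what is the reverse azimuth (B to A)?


back azimuth = (221.7 + 180) mod 360 = 41.7 degrees

41.7 degrees


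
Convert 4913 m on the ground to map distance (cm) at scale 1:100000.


map_cm = 4913 * 100 / 100000 = 4.913 cm ≈ 4.91 cm

4.91 cm


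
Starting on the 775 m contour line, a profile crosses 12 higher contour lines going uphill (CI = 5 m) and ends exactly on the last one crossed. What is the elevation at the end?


elevation = 775 + 12 * 5 = 835 m

835 m


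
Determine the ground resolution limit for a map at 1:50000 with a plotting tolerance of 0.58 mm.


ground = 0.58 mm * 50000 / 1000 = 29.0 m

29.0 m


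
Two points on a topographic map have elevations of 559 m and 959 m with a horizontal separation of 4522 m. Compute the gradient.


gradient = (959 - 559) / 4522 = 400 / 4522 = 0.0885

0.0885


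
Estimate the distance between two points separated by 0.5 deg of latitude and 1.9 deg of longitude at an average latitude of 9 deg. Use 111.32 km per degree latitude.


dlat_km = 0.5 * 111.32 = 55.66
dlon_km = 1.9 * 111.32 * cos(9) ≈ 208.904
dist = sqrt(55.66^2 + 208.904^2) ≈ 216.2 km

216.2 km


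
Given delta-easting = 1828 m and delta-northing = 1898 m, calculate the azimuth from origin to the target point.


az = atan2(1828, 1898) = 43.9 deg
adjusted to 0-360: 43.9 degrees

43.9 degrees


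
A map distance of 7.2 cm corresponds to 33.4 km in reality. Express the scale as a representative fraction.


ground = 33.4 km = 3340000 cm; RF denominator = ground / map = 3340000 / 7.2 ≈ 463889; RF = 1:463889

1:463889


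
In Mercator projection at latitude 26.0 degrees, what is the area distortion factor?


area_distortion = 1/cos^2(26.0) = 1.238

1.238


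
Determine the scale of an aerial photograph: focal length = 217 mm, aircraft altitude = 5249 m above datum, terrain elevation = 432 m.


scale = f / (H - h) = 217 mm / 4817 m = 217 / 4817000 = 1:22198

1:22198


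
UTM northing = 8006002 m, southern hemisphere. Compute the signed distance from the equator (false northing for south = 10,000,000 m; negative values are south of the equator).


For southern: actual = 8006002 - 10000000 = -1993998 m

-1993998 m


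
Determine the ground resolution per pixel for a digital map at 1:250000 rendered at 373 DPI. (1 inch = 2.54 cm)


pixel_cm = 2.54 / 373 ≈ 0.00681 cm
ground = pixel_cm * 250000 / 100 = 2.54 * 250000 / (373 * 100) = 635000 / 37300 ≈ 17.02 m

17.02 m


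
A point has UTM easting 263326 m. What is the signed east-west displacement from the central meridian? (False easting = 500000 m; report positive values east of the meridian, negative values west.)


displacement = 263326 - 500000 = -236674 m

-236674 m


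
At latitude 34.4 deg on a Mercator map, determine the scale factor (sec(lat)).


SF = 1 / cos(34.4) = 1 / 0.825113 = 1.212

1.212


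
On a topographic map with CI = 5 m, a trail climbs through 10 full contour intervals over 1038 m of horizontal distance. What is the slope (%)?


elevation change = 10 * 5 = 50 m
slope = 50 / 1038 * 100 = 4.8%

4.8%


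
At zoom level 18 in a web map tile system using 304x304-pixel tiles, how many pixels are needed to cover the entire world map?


tiles per axis = 2^18 = 262144
total tiles = 262144^2 = 68719476736
pixels per axis = 262144 * 304 = 79691776
total pixels = 79691776^2 = 6350779162034176

6350779162034176 pixels


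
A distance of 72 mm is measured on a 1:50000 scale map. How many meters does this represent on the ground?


ground = 72 mm * 50000 / 1000 = 3600.0 m

3600.0 m


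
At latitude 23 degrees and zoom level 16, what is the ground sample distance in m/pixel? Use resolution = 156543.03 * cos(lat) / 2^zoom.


res = 156543.03 * cos(23) / 2^16 = 156543.03 * 0.92050485 / 65536 = 2.2 m/pixel

2.2 m/pixel


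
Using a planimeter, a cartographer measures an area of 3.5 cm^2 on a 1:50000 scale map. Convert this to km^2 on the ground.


ground_area = 3.5 * (50000/100)^2 = 875000.0 m^2 = 0.875 km^2

0.875 km^2


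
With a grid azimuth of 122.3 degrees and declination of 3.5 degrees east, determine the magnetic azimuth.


magnetic azimuth = grid azimuth - declination (east +ve)
mag_az = 122.3 - 3.5 = 118.8 degrees

118.8 degrees


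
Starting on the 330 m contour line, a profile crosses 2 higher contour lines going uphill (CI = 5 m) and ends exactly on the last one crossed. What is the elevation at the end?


elevation = 330 + 2 * 5 = 340 m

340 m


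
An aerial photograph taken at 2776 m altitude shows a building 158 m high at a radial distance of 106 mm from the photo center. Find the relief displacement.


d = h * r / H = 158 * 106 / 2776 = 6.03 mm

6.03 mm


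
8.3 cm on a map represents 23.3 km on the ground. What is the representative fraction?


ground = 23.3 km = 2330000 cm; RF denominator = ground / map = 2330000 / 8.3 ≈ 280723; RF = 1:280723

1:280723


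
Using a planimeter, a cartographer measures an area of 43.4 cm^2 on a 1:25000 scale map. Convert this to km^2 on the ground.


ground_area = 43.4 * (25000/100)^2 = 2712500.0 m^2 = 2.7125 km^2 ≈ 2.713 km^2

2.713 km^2


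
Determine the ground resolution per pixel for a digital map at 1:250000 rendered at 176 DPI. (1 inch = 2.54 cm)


pixel_cm = 2.54 / 176 ≈ 0.014432 cm
ground = pixel_cm * 250000 / 100 = 2.54 * 250000 / (176 * 100) = 635000 / 17600 ≈ 36.08 m

36.08 m


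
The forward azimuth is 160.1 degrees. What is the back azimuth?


back azimuth = (160.1 + 180) mod 360 = 340.1 degrees

340.1 degrees


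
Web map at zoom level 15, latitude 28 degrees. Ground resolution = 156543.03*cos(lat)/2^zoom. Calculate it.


res = 156543.03 * cos(28) / 2^15 = 156543.03 * 0.88294759 / 32768 = 4.22 m/pixel

4.22 m/pixel


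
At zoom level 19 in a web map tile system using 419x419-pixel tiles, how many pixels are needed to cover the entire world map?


tiles per axis = 2^19 = 524288
total tiles = 524288^2 = 274877906944
pixels per axis = 524288 * 419 = 219676672
total pixels = 219676672^2 = 48257840220995584

48257840220995584 pixels


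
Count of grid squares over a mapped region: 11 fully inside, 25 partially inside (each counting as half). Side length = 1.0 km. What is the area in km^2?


effective squares = 11 + 25 * 0.5 = 23.5
area = 23.5 * 1.0 = 23.5 km^2

23.5 km^2


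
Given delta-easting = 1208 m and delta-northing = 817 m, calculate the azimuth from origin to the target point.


az = atan2(1208, 817) = 55.9 deg
adjusted to 0-360: 55.9 degrees

55.9 degrees


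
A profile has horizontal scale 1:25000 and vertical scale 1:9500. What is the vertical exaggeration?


VE = horizontal_scale / vertical_scale = 25000 / 9500 ≈ 2.6

2.6x


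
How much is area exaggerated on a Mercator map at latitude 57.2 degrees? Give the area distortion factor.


area_distortion = 1/cos^2(57.2) = 3.408

3.408


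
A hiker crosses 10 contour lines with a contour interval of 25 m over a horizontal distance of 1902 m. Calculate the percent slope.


elevation change = 10 * 25 = 250 m
slope = 250 / 1902 * 100 = 13.1%

13.1%


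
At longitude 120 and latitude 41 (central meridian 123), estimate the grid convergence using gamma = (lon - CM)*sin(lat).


gamma = (120 - 123) * sin(41) = -3 * 0.656059 = -1.968 degrees

-1.968 degrees


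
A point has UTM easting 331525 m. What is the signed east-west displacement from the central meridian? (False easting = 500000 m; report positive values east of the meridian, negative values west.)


displacement = 331525 - 500000 = -168475 m

-168475 m


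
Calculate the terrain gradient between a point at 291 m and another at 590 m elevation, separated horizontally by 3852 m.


gradient = (590 - 291) / 3852 = 299 / 3852 = 0.0776

0.0776


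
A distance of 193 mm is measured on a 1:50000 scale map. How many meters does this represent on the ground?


ground = 193 mm * 50000 / 1000 = 9650.0 m

9650.0 m


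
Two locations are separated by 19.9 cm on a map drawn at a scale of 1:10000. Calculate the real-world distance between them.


ground = 19.9 cm * 10000 / 100 = 1990.0 m = 1.99 km

1.99 km


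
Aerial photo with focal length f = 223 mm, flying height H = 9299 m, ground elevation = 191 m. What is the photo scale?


scale = f / (H - h) = 223 mm / 9108 m = 223 / 9108000 = 1:40843

1:40843


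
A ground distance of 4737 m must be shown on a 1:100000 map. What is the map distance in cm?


map_cm = 4737 * 100 / 100000 = 4.737 cm ≈ 4.74 cm

4.74 cm


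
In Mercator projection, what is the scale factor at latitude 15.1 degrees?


SF = 1 / cos(15.1) = 1 / 0.965473 = 1.036

1.036


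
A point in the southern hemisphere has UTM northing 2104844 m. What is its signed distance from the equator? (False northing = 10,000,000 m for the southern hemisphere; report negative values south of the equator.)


For southern: actual = 2104844 - 10000000 = -7895156 m

-7895156 m


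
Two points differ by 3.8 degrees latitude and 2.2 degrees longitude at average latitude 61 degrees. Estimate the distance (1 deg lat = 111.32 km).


dlat_km = 3.8 * 111.32 = 423.016
dlon_km = 2.2 * 111.32 * cos(61) ≈ 118.732
dist = sqrt(423.016^2 + 118.732^2) ≈ 439.4 km

439.4 km


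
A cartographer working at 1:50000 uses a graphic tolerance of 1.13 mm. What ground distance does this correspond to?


ground = 1.13 mm * 50000 / 1000 = 56.5 m

56.5 m


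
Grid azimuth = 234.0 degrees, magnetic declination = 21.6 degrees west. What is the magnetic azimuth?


magnetic azimuth = grid azimuth - declination (east +ve)
mag_az = 234.0 - -21.6 = 255.6 degrees

255.6 degrees


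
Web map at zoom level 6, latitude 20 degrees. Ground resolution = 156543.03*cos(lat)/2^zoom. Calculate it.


res = 156543.03 * cos(20) / 2^6 = 156543.03 * 0.93969262 / 64 = 2298.47 m/pixel

2298.47 m/pixel


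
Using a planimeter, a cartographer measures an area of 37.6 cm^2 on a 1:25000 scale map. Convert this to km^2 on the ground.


ground_area = 37.6 * (25000/100)^2 = 2350000.0 m^2 = 2.35 km^2

2.35 km^2


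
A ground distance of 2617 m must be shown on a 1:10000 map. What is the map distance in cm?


map_cm = 2617 * 100 / 10000 = 26.17 cm

26.17 cm


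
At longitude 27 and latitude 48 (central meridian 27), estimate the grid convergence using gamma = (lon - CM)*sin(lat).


gamma = (27 - 27) * sin(48) = 0 * 0.743145 = 0.0 degrees

0.0 degrees


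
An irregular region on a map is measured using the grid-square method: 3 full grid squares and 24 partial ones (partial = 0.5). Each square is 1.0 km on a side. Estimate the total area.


effective squares = 3 + 24 * 0.5 = 15.0
area = 15.0 * 1.0 = 15.0 km^2

15.0 km^2


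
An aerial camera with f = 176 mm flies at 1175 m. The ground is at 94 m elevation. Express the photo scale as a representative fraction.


scale = f / (H - h) = 176 mm / 1081 m = 176 / 1081000 = 1:6142

1:6142


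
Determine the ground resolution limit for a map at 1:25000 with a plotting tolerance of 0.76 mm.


ground = 0.76 mm * 25000 / 1000 = 19.0 m

19.0 m


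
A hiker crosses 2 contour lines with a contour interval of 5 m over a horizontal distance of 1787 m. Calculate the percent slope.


elevation change = 2 * 5 = 10 m
slope = 10 / 1787 * 100 = 0.6%

0.6%


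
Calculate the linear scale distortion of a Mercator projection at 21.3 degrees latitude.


SF = 1 / cos(21.3) = 1 / 0.931691 = 1.073

1.073


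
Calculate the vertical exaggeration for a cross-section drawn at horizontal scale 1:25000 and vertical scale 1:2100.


VE = horizontal_scale / vertical_scale = 25000 / 2100 ≈ 11.9

11.9x


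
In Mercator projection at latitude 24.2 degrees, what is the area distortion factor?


area_distortion = 1/cos^2(24.2) = 1.202

1.202


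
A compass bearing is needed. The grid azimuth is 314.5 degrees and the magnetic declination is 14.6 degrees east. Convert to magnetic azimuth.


magnetic azimuth = grid azimuth - declination (east +ve)
mag_az = 314.5 - 14.6 = 299.9 degrees

299.9 degrees


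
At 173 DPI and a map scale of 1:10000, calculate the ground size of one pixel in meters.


pixel_cm = 2.54 / 173 ≈ 0.014682 cm
ground = pixel_cm * 10000 / 100 = 2.54 * 10000 / (173 * 100) = 25400 / 17300 ≈ 1.47 m

1.47 m


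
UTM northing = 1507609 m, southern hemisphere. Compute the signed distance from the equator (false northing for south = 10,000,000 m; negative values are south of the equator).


For southern: actual = 1507609 - 10000000 = -8492391 m

-8492391 m


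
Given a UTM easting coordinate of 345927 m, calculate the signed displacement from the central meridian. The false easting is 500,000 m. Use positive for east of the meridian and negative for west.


displacement = 345927 - 500000 = -154073 m

-154073 m


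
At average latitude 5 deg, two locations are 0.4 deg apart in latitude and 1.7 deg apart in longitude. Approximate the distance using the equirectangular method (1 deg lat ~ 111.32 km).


dlat_km = 0.4 * 111.32 = 44.528
dlon_km = 1.7 * 111.32 * cos(5) ≈ 188.524
dist = sqrt(44.528^2 + 188.524^2) ≈ 193.7 km

193.7 km


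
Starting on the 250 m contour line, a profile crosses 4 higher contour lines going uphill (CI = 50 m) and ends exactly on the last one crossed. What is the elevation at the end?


elevation = 250 + 4 * 50 = 450 m

450 m


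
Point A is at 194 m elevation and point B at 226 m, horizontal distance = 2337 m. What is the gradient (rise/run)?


gradient = (226 - 194) / 2337 = 32 / 2337 = 0.0137

0.0137


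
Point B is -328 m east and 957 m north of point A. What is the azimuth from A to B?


az = atan2(-328, 957) = -18.9 deg
adjusted to 0-360: 341.1 degrees

341.1 degrees


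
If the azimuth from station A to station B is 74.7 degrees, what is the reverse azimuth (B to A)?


back azimuth = (74.7 + 180) mod 360 = 254.7 degrees

254.7 degrees


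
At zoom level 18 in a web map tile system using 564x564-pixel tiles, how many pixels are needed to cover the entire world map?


tiles per axis = 2^18 = 262144
total tiles = 262144^2 = 68719476736
pixels per axis = 262144 * 564 = 147849216
total pixels = 147849216^2 = 21859390671814656

21859390671814656 pixels


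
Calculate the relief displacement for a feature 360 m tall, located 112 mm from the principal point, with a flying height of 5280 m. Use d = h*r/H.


d = h * r / H = 360 * 112 / 5280 = 7.64 mm

7.64 mm


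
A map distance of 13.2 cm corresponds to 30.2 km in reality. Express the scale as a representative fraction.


ground = 30.2 km = 3020000 cm; RF denominator = ground / map = 3020000 / 13.2 ≈ 228788; RF = 1:228788

1:228788


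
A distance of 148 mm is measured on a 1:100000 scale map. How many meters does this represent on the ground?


ground = 148 mm * 100000 / 1000 = 14800.0 m

14800.0 m


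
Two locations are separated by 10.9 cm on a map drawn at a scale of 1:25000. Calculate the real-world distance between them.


ground = 10.9 cm * 25000 / 100 = 2725.0 m = 2.725 km

2.725 km


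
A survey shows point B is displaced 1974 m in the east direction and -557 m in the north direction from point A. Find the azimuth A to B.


az = atan2(1974, -557) = 105.8 deg
adjusted to 0-360: 105.8 degrees

105.8 degrees


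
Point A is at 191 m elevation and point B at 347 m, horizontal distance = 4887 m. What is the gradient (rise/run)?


gradient = (347 - 191) / 4887 = 156 / 4887 = 0.0319

0.0319


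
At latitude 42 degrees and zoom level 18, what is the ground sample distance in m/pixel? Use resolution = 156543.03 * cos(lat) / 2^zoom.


res = 156543.03 * cos(42) / 2^18 = 156543.03 * 0.74314483 / 262144 = 0.44 m/pixel

0.44 m/pixel


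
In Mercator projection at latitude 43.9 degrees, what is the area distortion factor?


area_distortion = 1/cos^2(43.9) = 1.926

1.926


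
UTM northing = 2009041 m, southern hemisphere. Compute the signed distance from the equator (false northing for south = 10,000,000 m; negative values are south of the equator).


For southern: actual = 2009041 - 10000000 = -7990959 m

-7990959 m


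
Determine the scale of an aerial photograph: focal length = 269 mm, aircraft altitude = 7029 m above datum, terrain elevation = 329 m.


scale = f / (H - h) = 269 mm / 6700 m = 269 / 6700000 = 1:24907

1:24907


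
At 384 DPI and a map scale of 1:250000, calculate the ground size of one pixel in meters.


pixel_cm = 2.54 / 384 ≈ 0.006615 cm
ground = pixel_cm * 250000 / 100 = 2.54 * 250000 / (384 * 100) = 635000 / 38400 ≈ 16.54 m

16.54 m


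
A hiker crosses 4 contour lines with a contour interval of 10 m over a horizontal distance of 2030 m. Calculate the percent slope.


elevation change = 4 * 10 = 40 m
slope = 40 / 2030 * 100 = 2.0%

2.0%


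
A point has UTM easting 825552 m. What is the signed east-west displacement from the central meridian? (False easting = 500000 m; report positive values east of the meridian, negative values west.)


displacement = 825552 - 500000 = 325552 m

325552 m


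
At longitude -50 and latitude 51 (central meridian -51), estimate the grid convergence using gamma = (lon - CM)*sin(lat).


gamma = (-50 - -51) * sin(51) = 1 * 0.777146 = 0.777 degrees

0.777 degrees


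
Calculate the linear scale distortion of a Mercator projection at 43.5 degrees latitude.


SF = 1 / cos(43.5) = 1 / 0.725374 = 1.379

1.379


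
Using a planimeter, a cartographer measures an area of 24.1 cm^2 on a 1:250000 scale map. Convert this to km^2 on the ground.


ground_area = 24.1 * (250000/100)^2 = 150625000.0 m^2 = 150.625 km^2

150.625 km^2


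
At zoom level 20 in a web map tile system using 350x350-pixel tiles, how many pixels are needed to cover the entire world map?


tiles per axis = 2^20 = 1048576
total tiles = 1048576^2 = 1099511627776
pixels per axis = 1048576 * 350 = 367001600
total pixels = 367001600^2 = 134690174402560000

134690174402560000 pixels


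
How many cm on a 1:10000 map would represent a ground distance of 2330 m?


map_cm = 2330 * 100 / 10000 = 23.3 cm

23.3 cm


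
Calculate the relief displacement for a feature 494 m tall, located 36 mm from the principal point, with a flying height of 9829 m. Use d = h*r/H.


d = h * r / H = 494 * 36 / 9829 = 1.81 mm

1.81 mm


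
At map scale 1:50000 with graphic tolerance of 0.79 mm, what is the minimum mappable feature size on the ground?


ground = 0.79 mm * 50000 / 1000 = 39.5 m

39.5 m


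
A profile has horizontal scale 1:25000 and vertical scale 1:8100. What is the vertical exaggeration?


VE = horizontal_scale / vertical_scale = 25000 / 8100 ≈ 3.1

3.1x


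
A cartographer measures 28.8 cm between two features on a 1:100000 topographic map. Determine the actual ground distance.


ground = 28.8 cm * 100000 / 100 = 28800.0 m = 28.8 km

28.8 km


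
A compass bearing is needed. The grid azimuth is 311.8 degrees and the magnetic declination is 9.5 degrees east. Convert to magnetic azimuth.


magnetic azimuth = grid azimuth - declination (east +ve)
mag_az = 311.8 - 9.5 = 302.3 degrees

302.3 degrees


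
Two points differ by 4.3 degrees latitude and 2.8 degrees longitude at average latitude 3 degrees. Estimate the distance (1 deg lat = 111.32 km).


dlat_km = 4.3 * 111.32 = 478.676
dlon_km = 2.8 * 111.32 * cos(3) ≈ 311.269
dist = sqrt(478.676^2 + 311.269^2) ≈ 571.0 km

571.0 km


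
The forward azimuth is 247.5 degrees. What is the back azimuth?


back azimuth = (247.5 + 180) mod 360 = 67.5 degrees

67.5 degrees


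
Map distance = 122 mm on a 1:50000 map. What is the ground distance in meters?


ground = 122 mm * 50000 / 1000 = 6100.0 m

6100.0 m


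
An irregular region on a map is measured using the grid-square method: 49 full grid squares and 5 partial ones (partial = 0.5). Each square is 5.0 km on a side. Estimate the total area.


effective squares = 49 + 5 * 0.5 = 51.5
area = 51.5 * 25.0 = 1287.5 km^2

1287.5 km^2


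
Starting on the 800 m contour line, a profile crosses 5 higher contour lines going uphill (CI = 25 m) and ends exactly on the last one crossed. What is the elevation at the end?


elevation = 800 + 5 * 25 = 925 m

925 m


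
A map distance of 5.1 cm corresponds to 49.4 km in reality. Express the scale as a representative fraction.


ground = 49.4 km = 4940000 cm; RF denominator = ground / map = 4940000 / 5.1 ≈ 968627; RF = 1:968627

1:968627


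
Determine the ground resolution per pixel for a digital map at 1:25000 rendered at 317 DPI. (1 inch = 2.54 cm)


pixel_cm = 2.54 / 317 ≈ 0.008013 cm
ground = pixel_cm * 25000 / 100 = 2.54 * 25000 / (317 * 100) = 63500 / 31700 ≈ 2.0 m

2.0 m


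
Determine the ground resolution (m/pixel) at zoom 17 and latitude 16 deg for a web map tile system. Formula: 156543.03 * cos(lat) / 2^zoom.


res = 156543.03 * cos(16) / 2^17 = 156543.03 * 0.9612617 / 131072 = 1.15 m/pixel

1.15 m/pixel


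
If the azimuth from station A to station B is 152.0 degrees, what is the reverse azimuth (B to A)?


back azimuth = (152.0 + 180) mod 360 = 332.0 degrees

332.0 degrees


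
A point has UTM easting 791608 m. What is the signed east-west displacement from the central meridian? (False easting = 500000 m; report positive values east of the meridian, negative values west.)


displacement = 791608 - 500000 = 291608 m

291608 m


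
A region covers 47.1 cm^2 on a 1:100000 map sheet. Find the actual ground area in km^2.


ground_area = 47.1 * (100000/100)^2 = 47100000.0 m^2 = 47.1 km^2

47.1 km^2


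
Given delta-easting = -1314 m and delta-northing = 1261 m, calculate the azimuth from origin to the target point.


az = atan2(-1314, 1261) = -46.2 deg
adjusted to 0-360: 313.8 degrees

313.8 degrees


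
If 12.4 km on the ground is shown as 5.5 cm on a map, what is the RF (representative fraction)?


ground = 12.4 km = 1240000 cm; RF denominator = ground / map = 1240000 / 5.5 ≈ 225455; RF = 1:225455

1:225455


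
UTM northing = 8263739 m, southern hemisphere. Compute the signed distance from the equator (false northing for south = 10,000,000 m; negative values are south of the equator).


For southern: actual = 8263739 - 10000000 = -1736261 m

-1736261 m


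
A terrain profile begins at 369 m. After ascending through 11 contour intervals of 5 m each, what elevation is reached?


elevation = 369 + 11 * 5 = 424 m

424 m


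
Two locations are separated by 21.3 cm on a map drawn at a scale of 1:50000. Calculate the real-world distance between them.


ground = 21.3 cm * 50000 / 100 = 10650.0 m = 10.65 km

10.65 km


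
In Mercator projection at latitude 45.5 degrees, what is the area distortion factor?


area_distortion = 1/cos^2(45.5) = 2.036

2.036


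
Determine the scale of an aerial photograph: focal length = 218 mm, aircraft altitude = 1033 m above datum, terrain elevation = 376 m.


scale = f / (H - h) = 218 mm / 657 m = 218 / 657000 = 1:3014

1:3014


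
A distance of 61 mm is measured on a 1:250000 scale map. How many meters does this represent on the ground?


ground = 61 mm * 250000 / 1000 = 15250.0 m

15250.0 m


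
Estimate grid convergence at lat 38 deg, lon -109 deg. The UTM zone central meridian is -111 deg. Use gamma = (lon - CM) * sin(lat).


gamma = (-109 - -111) * sin(38) = 2 * 0.615661 = 1.231 degrees

1.231 degrees


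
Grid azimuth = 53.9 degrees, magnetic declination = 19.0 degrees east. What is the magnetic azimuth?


magnetic azimuth = grid azimuth - declination (east +ve)
mag_az = 53.9 - 19.0 = 34.9 degrees

34.9 degrees


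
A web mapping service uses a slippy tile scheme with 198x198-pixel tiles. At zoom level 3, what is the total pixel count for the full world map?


tiles per axis = 2^3 = 8
total tiles = 8^2 = 64
pixels per axis = 8 * 198 = 1584
total pixels = 1584^2 = 2509056

2509056 pixels


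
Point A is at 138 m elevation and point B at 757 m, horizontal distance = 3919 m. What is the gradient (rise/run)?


gradient = (757 - 138) / 3919 = 619 / 3919 = 0.1579

0.1579
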